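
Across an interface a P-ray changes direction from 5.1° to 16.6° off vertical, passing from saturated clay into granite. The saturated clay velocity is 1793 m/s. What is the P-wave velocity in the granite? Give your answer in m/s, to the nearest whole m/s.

5762 m/s

sin 5.1° = 0.0889; sin 16.6° = 0.2857.
V₂ = V₁·(sin θ₂/sin θ₁) = 1793·(0.2857/0.0889) = 5762.34 m/s.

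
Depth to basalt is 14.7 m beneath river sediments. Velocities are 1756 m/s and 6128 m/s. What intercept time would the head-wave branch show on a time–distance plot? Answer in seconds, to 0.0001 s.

0.0160 s

θ_c = arcsin(V₁/V₂) = arcsin(1756/6128) = 16.65°; cos θ_c = 0.9581.
tᵢ = 2h·cos θ_c / V₁ = 2·14.7·0.9581 / 1756 = 0.01604 s.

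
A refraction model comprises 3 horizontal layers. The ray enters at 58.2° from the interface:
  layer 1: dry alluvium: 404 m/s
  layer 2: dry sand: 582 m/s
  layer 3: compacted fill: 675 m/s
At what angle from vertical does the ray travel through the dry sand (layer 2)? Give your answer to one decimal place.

49.4°

From the normal: θ₁ = 90° − 58.2° = 31.8°.
Ray parameter p = sin 31.8° / 404 = 1.3043e-03 s/m.
sin θ_2 = p·V_2 = 1.3043e-03 × 582 = 0.7591.
θ_2 = 49.39° from the vertical.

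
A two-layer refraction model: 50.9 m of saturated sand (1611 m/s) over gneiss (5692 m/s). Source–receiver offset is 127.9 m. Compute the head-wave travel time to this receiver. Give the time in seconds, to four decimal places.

0.0831 s

t = x/V₂ + 2h·√(V₂²−V₁²)/(V₁V₂).
√(V₂²−V₁²) = √(5692²−1611²) = 5459.3 m/s; delay term = 2·50.9·5459.3/(1611·5692) = 0.06061 s.
t = 127.9/5692 + 0.06061 = 0.08308 s.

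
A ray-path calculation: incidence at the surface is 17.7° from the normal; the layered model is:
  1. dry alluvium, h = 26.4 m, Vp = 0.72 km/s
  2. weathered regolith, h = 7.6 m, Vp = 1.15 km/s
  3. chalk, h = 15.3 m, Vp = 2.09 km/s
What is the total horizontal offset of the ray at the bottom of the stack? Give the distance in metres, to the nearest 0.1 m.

Apply Snell's law at each interface; in layer i the horizontal offset is hᵢ·tan θᵢ.
Layer 1: θ = 17.70°; offset = 26.4·tan 17.70° = 8.425 m.
Layer 2: sin θ = 1.15·sin 17.7°/0.72 = 0.4856, θ = 29.05°; offset = 7.6·tan 29.05° = 4.222 m.
Layer 3: sin θ = 2.09·sin 17.7°/0.72 = 0.8825, θ = 61.95°; offset = 15.3·tan 61.95° = 28.715 m.
Total horizontal offset = 41.362 m.

41.4 m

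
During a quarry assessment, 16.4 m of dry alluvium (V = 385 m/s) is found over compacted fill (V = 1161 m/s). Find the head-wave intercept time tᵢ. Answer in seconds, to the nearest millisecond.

tᵢ = 2h·√(V₂²−V₁²)/(V₁V₂).
√(V₂²−V₁²) = √(1161²−385²) = 1095.3 m/s.
tᵢ = 2·16.4·1095.3/(385·1161) = 0.08037 s.

0.080 s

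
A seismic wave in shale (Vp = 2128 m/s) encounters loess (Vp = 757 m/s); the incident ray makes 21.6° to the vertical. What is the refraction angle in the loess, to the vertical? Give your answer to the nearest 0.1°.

7.5°

sin θ₁/V₁ = sin θ₂/V₂ ⇒ sin θ₂ = 757·sin 21.6°/2128 = 757·0.3681/2128 = 0.1310.
θ₂ = arcsin 0.1310 = 7.52° from the normal.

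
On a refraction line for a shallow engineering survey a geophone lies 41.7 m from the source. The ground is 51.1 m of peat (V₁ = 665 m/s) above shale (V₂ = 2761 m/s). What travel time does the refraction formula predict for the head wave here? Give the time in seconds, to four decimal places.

0.1643 s

θ_c = arcsin(V₁/V₂) = arcsin(665/2761) = 13.94°, cos θ_c = 0.9706.
Intercept time tᵢ = 2h cos θ_c / V₁ = 2·51.1·0.9706/665 = 0.14916 s.
t = x/V₂ + tᵢ = 41.7/2761 + 0.14916 = 0.16426 s.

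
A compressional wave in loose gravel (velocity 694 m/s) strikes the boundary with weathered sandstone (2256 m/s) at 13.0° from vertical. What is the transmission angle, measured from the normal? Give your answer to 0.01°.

Snell's law: sin θ₂ = (V₂/V₁)·sin θ₁ = (2256/694)·sin 13.0° = 0.7313.
θ₂ = arcsin 0.7313 = 46.99° from the normal.

46.99°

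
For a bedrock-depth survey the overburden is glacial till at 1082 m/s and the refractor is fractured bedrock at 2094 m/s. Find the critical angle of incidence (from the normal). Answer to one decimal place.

Critical incidence: sin θ_c = V₁/V₂ = 1082/2094 = 0.5167.
θ_c = arcsin 0.5167 = 31.11°.

31.1°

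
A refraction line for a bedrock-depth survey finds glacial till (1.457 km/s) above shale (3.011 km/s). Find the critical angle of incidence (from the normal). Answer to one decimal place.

28.9°

At critical incidence the refracted ray runs along the interface (θ₂ = 90°), so sin θ_c = V₁/V₂.
θ_c = arcsin(1.457/3.011) = arcsin 0.4839 = 28.94°.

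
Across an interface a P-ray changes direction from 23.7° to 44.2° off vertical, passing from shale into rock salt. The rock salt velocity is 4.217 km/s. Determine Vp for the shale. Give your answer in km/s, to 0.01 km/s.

sin 23.7° = 0.4019; sin 44.2° = 0.6972.
V₁ = V₂·(sin θ₁/sin θ₂) = 4.217·(0.4019/0.6972) = 2.43 km/s.

2.43 km/s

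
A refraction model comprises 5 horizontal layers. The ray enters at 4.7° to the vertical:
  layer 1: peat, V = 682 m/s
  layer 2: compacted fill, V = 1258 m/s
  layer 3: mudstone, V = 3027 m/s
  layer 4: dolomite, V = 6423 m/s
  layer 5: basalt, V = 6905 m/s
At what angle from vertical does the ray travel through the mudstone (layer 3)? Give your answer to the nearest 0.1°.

Snell's law across each interface conserves sin θ / V, so sin θ_3 = V_3·sin θ₁/V₁.
sin θ_3 = 3027 × sin 4.7° / 682 = 0.3637.
θ_3 = arcsin 0.3637 = 21.33°.

21.3°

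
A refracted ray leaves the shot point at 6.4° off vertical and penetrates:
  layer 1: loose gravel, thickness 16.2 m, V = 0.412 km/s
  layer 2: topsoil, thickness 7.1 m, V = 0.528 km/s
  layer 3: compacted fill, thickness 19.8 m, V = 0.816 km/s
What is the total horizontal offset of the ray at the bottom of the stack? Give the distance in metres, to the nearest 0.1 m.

7.3 m

Apply Snell's law at each interface; in layer i the horizontal offset is hᵢ·tan θᵢ.
Layer 1: θ = 6.40°; offset = 16.2·tan 6.40° = 1.817 m.
Layer 2: sin θ = 0.528·sin 6.4°/0.412 = 0.1429, θ = 8.21°; offset = 7.1·tan 8.21° = 1.025 m.
Layer 3: sin θ = 0.816·sin 6.4°/0.412 = 0.2208, θ = 12.75°; offset = 19.8·tan 12.75° = 4.482 m.
Summing the layer offsets gives 7.324 m.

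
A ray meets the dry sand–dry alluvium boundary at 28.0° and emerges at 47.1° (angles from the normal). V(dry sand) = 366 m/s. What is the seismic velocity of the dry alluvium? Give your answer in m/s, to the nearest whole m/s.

571 m/s

Snell's law: sin 28.0°/V₁ = sin 47.1°/V₂.
V₂ = V₁·sin 47.1°/sin 28.0° = 366 × 1.5604 = 571.09 m/s.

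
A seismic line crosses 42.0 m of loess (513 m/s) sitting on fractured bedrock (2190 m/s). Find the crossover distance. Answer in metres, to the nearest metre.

107 m

x_cross = 2h·√((V₂+V₁)/(V₂−V₁)).
(V₂+V₁)/(V₂−V₁) = (2190+513)/(2190−513) = 1.6118; √ = 1.2696.
x_cross = 2·42.0·1.2696 = 106.64 m.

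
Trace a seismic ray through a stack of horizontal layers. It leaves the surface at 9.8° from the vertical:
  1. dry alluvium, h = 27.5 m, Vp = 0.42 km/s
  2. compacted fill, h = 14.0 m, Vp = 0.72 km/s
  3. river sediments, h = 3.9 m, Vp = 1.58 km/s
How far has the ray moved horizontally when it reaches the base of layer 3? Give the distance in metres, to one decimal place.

12.3 m

Apply Snell's law at each interface; in layer i the horizontal offset is hᵢ·tan θᵢ.
Layer 1: θ = 9.80°; offset = 27.5·tan 9.80° = 4.750 m.
Layer 2: sin θ = 0.72·sin 9.8°/0.42 = 0.2918, θ = 16.97°; offset = 14.0·tan 16.97° = 4.271 m.
Layer 3: sin θ = 1.58·sin 9.8°/0.42 = 0.6403, θ = 39.82°; offset = 3.9·tan 39.82° = 3.251 m.
Σ offsets = 12.272 m.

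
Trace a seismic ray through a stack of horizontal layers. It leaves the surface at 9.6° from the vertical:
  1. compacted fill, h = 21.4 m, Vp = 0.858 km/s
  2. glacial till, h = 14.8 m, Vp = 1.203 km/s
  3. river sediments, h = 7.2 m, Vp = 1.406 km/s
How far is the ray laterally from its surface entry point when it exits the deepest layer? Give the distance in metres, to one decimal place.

Apply Snell's law at each interface; in layer i the horizontal offset is hᵢ·tan θᵢ.
Layer 1: θ = 9.60°; offset = 21.4·tan 9.60° = 3.620 m.
Layer 2: sin θ = 1.203·sin 9.6°/0.858 = 0.2338, θ = 13.52°; offset = 14.8·tan 13.52° = 3.559 m.
Layer 3: sin θ = 1.406·sin 9.6°/0.858 = 0.2733, θ = 15.86°; offset = 7.2·tan 15.86° = 2.046 m.
Σ offsets = 9.224 m.

9.2 m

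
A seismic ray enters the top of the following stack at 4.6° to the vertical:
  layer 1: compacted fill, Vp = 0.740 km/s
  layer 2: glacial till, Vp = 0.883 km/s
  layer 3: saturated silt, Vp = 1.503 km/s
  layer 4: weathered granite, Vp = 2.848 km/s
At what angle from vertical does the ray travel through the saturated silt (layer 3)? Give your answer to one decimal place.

Snell's law across each interface conserves sin θ / V, so sin θ_3 = V_3·sin θ₁/V₁.
sin θ_3 = 1.503 × sin 4.6° / 0.740 = 0.1629.
θ_3 = arcsin 0.1629 = 9.37°.

9.4°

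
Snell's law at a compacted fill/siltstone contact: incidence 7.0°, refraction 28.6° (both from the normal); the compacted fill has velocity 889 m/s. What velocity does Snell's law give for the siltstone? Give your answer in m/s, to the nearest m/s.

3492 m/s

sin 7.0° = 0.1219; sin 28.6° = 0.4787.
V₂ = V₁·(sin θ₂/sin θ₁) = 889·(0.4787/0.1219) = 3491.91 m/s.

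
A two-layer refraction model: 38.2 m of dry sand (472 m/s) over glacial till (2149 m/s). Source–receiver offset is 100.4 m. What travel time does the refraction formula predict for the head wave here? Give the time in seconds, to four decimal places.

θ_c = arcsin(V₁/V₂) = arcsin(472/2149) = 12.69°, cos θ_c = 0.9756.
Intercept time tᵢ = 2h cos θ_c / V₁ = 2·38.2·0.9756/472 = 0.15791 s.
t = x/V₂ + tᵢ = 100.4/2149 + 0.15791 = 0.20463 s.

0.2046 s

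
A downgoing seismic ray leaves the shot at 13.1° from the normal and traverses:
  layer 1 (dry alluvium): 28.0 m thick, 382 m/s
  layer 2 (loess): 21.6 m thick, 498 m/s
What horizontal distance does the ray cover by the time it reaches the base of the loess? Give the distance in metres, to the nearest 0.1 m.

13.2 m

Ray parameter p = sin 13.1° / 382 m/s = 5.9333e-04 s/m.
Layer 1: θ = 13.10°; offset = 28.0·tan 13.10° = 6.516 m.
Layer 2: sin θ = p·498 = 0.2955 → θ = 17.19°; offset = 21.6·tan 17.19° = 6.681 m.
Σ offsets = 13.196 m.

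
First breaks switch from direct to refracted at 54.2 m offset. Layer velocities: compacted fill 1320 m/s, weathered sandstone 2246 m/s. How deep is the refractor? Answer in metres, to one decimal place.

h = (x_cross/2)·√((V₂−V₁)/(V₂+V₁)).
(V₂−V₁)/(V₂+V₁) = (2246−1320)/(2246+1320) = 0.2597; √ = 0.5096.
h = (54.2/2)·0.5096 = 13.81 m.

13.8 m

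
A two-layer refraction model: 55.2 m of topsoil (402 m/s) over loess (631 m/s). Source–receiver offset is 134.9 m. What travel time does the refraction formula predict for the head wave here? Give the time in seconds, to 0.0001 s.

t = x/V₂ + 2h·√(V₂²−V₁²)/(V₁V₂).
√(V₂²−V₁²) = √(631²−402²) = 486.4 m/s; delay term = 2·55.2·486.4/(402·631) = 0.21168 s.
t = 134.9/631 + 0.21168 = 0.42547 s.

0.4255 s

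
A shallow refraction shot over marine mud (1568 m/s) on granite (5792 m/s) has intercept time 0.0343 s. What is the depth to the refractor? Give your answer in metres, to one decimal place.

27.9 m

h = tᵢ·V₁·V₂ / (2·√(V₂²−V₁²)).
√(V₂²−V₁²) = √(5792² − 1568²) = 5575.7 m/s.
h = 0.0343 s × 1568 × 5792 / (2 × 5575.7) = 27.93 m.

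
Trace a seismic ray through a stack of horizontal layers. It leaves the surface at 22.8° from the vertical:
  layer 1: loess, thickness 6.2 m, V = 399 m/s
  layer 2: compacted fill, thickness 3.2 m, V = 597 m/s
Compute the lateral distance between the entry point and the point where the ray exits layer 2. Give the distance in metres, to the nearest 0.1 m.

Ray parameter p = sin 22.8° / 399 m/s = 9.7122e-04 s/m.
Layer 1: θ = 22.80°; offset = 6.2·tan 22.80° = 2.606 m.
Layer 2: sin θ = p·597 = 0.5798 → θ = 35.44°; offset = 3.2·tan 35.44° = 2.277 m.
Total horizontal offset = 4.884 m.

4.9 m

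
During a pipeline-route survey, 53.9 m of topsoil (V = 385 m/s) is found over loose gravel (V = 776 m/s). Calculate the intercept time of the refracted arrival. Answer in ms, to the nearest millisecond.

tᵢ = 2h·√(V₂²−V₁²)/(V₁V₂).
√(V₂²−V₁²) = √(776²−385²) = 673.8 m/s.
tᵢ = 2·53.9·673.8/(385·776) = 0.24311 s.

243 ms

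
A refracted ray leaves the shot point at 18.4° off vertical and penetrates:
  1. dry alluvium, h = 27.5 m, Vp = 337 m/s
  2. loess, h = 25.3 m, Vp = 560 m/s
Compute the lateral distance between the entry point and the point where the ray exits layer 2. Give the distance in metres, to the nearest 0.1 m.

24.7 m

p = sin θ₁/V₁ = sin 18.4°/337 = 9.3664e-04 s/m is conserved through the stack.
Layer 1: θ = 18.40°; offset = 27.5·tan 18.40° = 9.148 m.
Layer 2: sin θ = p·560 = 0.5245 → θ = 31.64°; offset = 25.3·tan 31.64° = 15.587 m.
Σ offsets = 24.735 m.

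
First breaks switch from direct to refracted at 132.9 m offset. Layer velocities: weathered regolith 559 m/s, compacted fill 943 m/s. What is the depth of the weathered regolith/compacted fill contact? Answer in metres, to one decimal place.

33.6 m

x_cross = 2h·√((V₂+V₁)/(V₂−V₁)) → h = x_cross / (2·√((V₂+V₁)/(V₂−V₁))).
√((V₂+V₁)/(V₂−V₁)) = √((943+559)/(943−559)) = 1.9777.
h = 132.9 / (2·1.9777) = 33.60 m.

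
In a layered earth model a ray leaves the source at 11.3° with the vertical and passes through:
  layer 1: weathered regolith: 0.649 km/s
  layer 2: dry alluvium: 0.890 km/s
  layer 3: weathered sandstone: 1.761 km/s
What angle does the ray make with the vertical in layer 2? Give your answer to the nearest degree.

Snell's law across each interface conserves sin θ / V, so sin θ_2 = V_2·sin θ₁/V₁.
sin θ_2 = 0.890 × sin 11.3° / 0.649 = 0.2687.
θ_2 = arcsin 0.2687 = 15.59°.

16°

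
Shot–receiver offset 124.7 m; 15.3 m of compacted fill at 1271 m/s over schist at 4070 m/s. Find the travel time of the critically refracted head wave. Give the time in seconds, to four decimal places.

0.0535 s

θ_c = arcsin(V₁/V₂) = arcsin(1271/4070) = 18.20°, cos θ_c = 0.9500.
Intercept time tᵢ = 2h cos θ_c / V₁ = 2·15.3·0.9500/1271 = 0.02287 s.
t = x/V₂ + tᵢ = 124.7/4070 + 0.02287 = 0.05351 s.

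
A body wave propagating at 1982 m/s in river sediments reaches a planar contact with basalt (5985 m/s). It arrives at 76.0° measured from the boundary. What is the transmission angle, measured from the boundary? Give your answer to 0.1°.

43.1°

Convert to the normal: θ₁ = 90° − 76.0° = 14.0°.
Snell's law: sin θ₂ = (V₂/V₁)·sin θ₁ = (5985/1982)·sin 14.0° = 0.7305.
θ₂ = sin⁻¹(0.7305) = 46.93° (from vertical).
From the interface: 90° − 46.93° = 43.07°.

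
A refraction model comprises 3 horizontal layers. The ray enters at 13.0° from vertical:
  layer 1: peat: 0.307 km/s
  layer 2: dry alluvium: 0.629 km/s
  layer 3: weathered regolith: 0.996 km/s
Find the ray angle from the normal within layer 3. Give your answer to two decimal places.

46.87°

Ray parameter p = sin 13.0° / 0.307 = 7.3274e-01 s/km.
sin θ_3 = p·V_3 = 7.3274e-01 × 0.996 = 0.7298.
θ_3 = arcsin 0.7298 = 46.87°.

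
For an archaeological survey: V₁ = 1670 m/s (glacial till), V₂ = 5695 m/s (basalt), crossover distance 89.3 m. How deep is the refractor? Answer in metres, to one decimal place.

33.0 m

x_cross = 2h·√((V₂+V₁)/(V₂−V₁)) → h = x_cross / (2·√((V₂+V₁)/(V₂−V₁))).
√((V₂+V₁)/(V₂−V₁)) = √((5695+1670)/(5695−1670)) = 1.3527.
h = 89.3 / (2·1.3527) = 33.01 m.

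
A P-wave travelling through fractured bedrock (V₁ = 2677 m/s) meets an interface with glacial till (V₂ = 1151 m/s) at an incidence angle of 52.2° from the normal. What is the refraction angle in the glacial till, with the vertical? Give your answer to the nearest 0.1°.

19.9°

sin θ₁/V₁ = sin θ₂/V₂ ⇒ sin θ₂ = 1151·sin 52.2°/2677 = 1151·0.7902/2677 = 0.3397.
θ₂ = sin⁻¹(0.3397) = 19.86° (from vertical).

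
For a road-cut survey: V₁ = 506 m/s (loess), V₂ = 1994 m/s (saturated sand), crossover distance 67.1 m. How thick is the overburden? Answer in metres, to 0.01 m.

x_cross = 2h·√((V₂+V₁)/(V₂−V₁)) → h = x_cross / (2·√((V₂+V₁)/(V₂−V₁))).
√((V₂+V₁)/(V₂−V₁)) = √((1994+506)/(1994−506)) = 1.2962.
h = 67.1 / (2·1.2962) = 25.88 m.

25.88 m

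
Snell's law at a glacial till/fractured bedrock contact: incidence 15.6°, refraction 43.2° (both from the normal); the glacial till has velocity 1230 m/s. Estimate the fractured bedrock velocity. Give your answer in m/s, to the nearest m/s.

3131 m/s

Snell's law: sin 15.6°/V₁ = sin 43.2°/V₂.
V₂ = V₁·sin 43.2°/sin 15.6° = 1230 × 2.5455 = 3131.02 m/s.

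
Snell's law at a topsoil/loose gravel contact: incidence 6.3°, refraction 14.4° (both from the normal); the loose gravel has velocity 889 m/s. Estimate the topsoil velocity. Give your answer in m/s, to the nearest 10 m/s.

Snell's law: sin 6.3°/V₁ = sin 14.4°/V₂.
V₁ = V₂·sin 6.3°/sin 14.4° = 889 × 0.4412 = 392.27 m/s.

390 m/s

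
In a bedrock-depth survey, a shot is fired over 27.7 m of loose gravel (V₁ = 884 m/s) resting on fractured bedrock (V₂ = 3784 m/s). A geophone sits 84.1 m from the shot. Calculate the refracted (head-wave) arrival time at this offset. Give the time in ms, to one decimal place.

83.2 ms

θ_c = arcsin(V₁/V₂) = arcsin(884/3784) = 13.51°, cos θ_c = 0.9723.
Intercept time tᵢ = 2h cos θ_c / V₁ = 2·27.7·0.9723/884 = 0.06094 s.
t = x/V₂ + tᵢ = 84.1/3784 + 0.06094 = 0.08316 s.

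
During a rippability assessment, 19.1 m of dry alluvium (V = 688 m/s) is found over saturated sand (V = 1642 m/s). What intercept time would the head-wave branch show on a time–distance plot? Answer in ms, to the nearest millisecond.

50 ms

θ_c = arcsin(V₁/V₂) = arcsin(688/1642) = 24.77°; cos θ_c = 0.9080.
tᵢ = 2h·cos θ_c / V₁ = 2·19.1·0.9080 / 688 = 0.05041 s.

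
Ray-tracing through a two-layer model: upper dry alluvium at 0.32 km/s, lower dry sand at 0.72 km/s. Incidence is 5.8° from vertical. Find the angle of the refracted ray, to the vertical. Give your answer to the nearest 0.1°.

13.1°

Snell's law: sin θ₂ = (V₂/V₁)·sin θ₁ = (0.72/0.32)·sin 5.8° = 0.2274.
θ₂ = sin⁻¹(0.2274) = 13.14° (from vertical).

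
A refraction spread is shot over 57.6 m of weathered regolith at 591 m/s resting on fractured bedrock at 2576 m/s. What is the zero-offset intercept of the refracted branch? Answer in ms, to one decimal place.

189.7 ms

tᵢ = 2h·√(V₂²−V₁²)/(V₁V₂).
√(V₂²−V₁²) = √(2576²−591²) = 2507.3 m/s.
tᵢ = 2·57.6·2507.3/(591·2576) = 0.18972 s.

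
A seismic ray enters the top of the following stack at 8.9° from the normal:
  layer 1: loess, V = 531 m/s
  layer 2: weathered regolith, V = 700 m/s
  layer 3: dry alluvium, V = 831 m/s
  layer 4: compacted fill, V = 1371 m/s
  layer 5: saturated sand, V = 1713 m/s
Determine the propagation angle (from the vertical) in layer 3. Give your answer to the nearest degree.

14°

Snell's law across each interface conserves sin θ / V, so sin θ_3 = V_3·sin θ₁/V₁.
sin θ_3 = 831 × sin 8.9° / 531 = 0.2421.
θ_3 = 14.01° from the vertical.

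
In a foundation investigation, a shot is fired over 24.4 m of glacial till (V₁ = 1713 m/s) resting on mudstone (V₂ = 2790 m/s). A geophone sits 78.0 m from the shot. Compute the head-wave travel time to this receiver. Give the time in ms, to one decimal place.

θ_c = arcsin(V₁/V₂) = arcsin(1713/2790) = 37.88°, cos θ_c = 0.7893.
Intercept time tᵢ = 2h cos θ_c / V₁ = 2·24.4·0.7893/1713 = 0.02249 s.
t = x/V₂ + tᵢ = 78.0/2790 + 0.02249 = 0.05044 s.

50.4 ms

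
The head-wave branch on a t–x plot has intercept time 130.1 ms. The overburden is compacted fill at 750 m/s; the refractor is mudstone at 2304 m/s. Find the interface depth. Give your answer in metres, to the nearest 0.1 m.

θ_c = arcsin(750/2304) = 19.00°; cos θ_c = 0.9455.
tᵢ = 2h cos θ_c/V₁ ⇒ h = tᵢ·V₁/(2 cos θ_c) = 0.1301·750/(2·0.9455) = 51.60 m.

51.6 m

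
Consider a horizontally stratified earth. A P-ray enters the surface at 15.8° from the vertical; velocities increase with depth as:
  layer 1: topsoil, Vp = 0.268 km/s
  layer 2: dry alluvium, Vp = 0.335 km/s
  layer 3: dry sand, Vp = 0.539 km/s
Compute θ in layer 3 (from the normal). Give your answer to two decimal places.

33.20°

Ray parameter p = sin 15.8° / 0.268 = 1.0160e+00 s/km.
sin θ_3 = p·V_3 = 1.0160e+00 × 0.539 = 0.5476.
θ_3 = arcsin 0.5476 = 33.20°.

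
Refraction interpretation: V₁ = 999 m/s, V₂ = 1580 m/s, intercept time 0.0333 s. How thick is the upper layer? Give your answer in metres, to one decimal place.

21.5 m

θ_c = arcsin(999/1580) = 39.22°; cos θ_c = 0.7747.
tᵢ = 2h cos θ_c/V₁ ⇒ h = tᵢ·V₁/(2 cos θ_c) = 0.0333·999/(2·0.7747) = 21.47 m.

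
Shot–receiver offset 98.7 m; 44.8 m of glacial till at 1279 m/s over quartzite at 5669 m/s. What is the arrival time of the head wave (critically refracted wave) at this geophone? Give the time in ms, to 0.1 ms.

85.7 ms

θ_c = arcsin(V₁/V₂) = arcsin(1279/5669) = 13.04°, cos θ_c = 0.9742.
Intercept time tᵢ = 2h cos θ_c / V₁ = 2·44.8·0.9742/1279 = 0.06825 s.
t = x/V₂ + tᵢ = 98.7/5669 + 0.06825 = 0.08566 s.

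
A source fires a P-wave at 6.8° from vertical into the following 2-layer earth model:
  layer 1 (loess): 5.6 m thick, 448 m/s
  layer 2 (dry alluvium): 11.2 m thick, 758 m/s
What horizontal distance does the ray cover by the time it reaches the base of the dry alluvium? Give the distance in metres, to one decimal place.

3.0 m

p = sin θ₁/V₁ = sin 6.8°/448 = 2.6429e-04 s/m is conserved through the stack.
Layer 1: θ = 6.80°; offset = 5.6·tan 6.80° = 0.668 m.
Layer 2: sin θ = p·758 = 0.2003 → θ = 11.56°; offset = 11.2·tan 11.56° = 2.290 m.
Σ offsets = 2.958 m.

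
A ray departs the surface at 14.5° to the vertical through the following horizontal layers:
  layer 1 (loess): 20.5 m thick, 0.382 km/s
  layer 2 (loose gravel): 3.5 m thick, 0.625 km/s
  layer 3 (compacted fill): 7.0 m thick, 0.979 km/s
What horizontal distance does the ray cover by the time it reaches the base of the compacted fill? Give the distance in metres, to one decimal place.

Ray parameter p = sin 14.5° / 0.382 km/s = 6.5545e-01 s/km.
Layer 1: θ = 14.50°; offset = 20.5·tan 14.50° = 5.302 m.
Layer 2: sin θ = p·0.625 = 0.4097 → θ = 24.18°; offset = 3.5·tan 24.18° = 1.572 m.
Layer 3: sin θ = p·0.979 = 0.6417 → θ = 39.92°; offset = 7.0·tan 39.92° = 5.856 m.
Σ offsets = 12.730 m.

12.7 m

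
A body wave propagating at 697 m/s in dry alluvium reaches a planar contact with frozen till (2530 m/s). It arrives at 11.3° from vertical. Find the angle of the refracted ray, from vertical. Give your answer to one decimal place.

sin θ₁/V₁ = sin θ₂/V₂ ⇒ sin θ₂ = 2530·sin 11.3°/697 = 2530·0.1959/697 = 0.7113.
θ₂ = sin⁻¹(0.7113) = 45.34° (from vertical).

45.3°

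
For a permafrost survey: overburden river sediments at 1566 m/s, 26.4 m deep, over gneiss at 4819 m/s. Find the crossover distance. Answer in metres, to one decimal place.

x_cross = 2h·√((V₂+V₁)/(V₂−V₁)).
(V₂+V₁)/(V₂−V₁) = (4819+1566)/(4819−1566) = 1.9628; √ = 1.4010.
x_cross = 2·26.4·1.4010 = 73.97 m.

74.0 m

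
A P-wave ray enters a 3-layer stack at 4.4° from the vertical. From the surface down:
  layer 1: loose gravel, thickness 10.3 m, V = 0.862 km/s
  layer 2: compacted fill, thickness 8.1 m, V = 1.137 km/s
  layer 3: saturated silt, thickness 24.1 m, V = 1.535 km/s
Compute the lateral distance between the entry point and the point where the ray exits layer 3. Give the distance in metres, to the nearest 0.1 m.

p = sin θ₁/V₁ = sin 4.4°/0.862 = 8.9001e-02 s/km is conserved through the stack.
Layer 1: θ = 4.40°; offset = 10.3·tan 4.40° = 0.793 m.
Layer 2: sin θ = p·1.137 = 0.1012 → θ = 5.81°; offset = 8.1·tan 5.81° = 0.824 m.
Layer 3: sin θ = p·1.535 = 0.1366 → θ = 7.85°; offset = 24.1·tan 7.85° = 3.324 m.
Summing the layer offsets gives 4.940 m.

4.9 m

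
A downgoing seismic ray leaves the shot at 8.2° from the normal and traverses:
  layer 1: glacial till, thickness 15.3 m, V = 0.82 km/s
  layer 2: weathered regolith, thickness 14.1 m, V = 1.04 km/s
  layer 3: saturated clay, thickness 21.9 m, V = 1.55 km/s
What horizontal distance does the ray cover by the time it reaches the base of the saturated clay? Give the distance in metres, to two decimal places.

10.93 m

Apply Snell's law at each interface; in layer i the horizontal offset is hᵢ·tan θᵢ.
Layer 1: θ = 8.20°; offset = 15.3·tan 8.20° = 2.2048 m.
Layer 2: sin θ = 1.04·sin 8.2°/0.82 = 0.1809, θ = 10.42°; offset = 14.1·tan 10.42° = 2.5934 m.
Layer 3: sin θ = 1.55·sin 8.2°/0.82 = 0.2696, θ = 15.64°; offset = 21.9·tan 15.64° = 6.1314 m.
Summing the layer offsets gives 10.9295 m.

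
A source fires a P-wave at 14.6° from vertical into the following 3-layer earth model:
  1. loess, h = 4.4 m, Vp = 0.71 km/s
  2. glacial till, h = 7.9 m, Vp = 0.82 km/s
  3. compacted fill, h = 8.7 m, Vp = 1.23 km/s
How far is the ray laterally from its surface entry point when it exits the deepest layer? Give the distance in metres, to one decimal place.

p = sin θ₁/V₁ = sin 14.6°/0.71 = 3.5503e-01 s/km is conserved through the stack.
Layer 1: θ = 14.60°; offset = 4.4·tan 14.60° = 1.146 m.
Layer 2: sin θ = p·0.82 = 0.2911 → θ = 16.93°; offset = 7.9·tan 16.93° = 2.404 m.
Layer 3: sin θ = p·1.23 = 0.4367 → θ = 25.89°; offset = 8.7·tan 25.89° = 4.223 m.
Summing the layer offsets gives 7.773 m.

7.8 m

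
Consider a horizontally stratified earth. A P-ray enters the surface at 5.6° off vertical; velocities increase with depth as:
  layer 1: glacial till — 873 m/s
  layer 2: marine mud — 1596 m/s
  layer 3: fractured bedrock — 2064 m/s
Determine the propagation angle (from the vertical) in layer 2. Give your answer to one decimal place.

Snell's law across each interface conserves sin θ / V, so sin θ_2 = V_2·sin θ₁/V₁.
sin θ_2 = 1596 × sin 5.6° / 873 = 0.1784.
θ_2 = 10.28° from the vertical.

10.3°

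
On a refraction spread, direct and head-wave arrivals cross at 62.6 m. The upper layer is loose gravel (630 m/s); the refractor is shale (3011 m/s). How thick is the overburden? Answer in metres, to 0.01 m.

25.31 m

x_cross = 2h·√((V₂+V₁)/(V₂−V₁)) → h = x_cross / (2·√((V₂+V₁)/(V₂−V₁))).
√((V₂+V₁)/(V₂−V₁)) = √((3011+630)/(3011−630)) = 1.2366.
h = 62.6 / (2·1.2366) = 25.31 m.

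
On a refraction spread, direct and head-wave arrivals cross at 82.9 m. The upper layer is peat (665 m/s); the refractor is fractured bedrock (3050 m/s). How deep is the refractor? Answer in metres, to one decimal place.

33.2 m

h = (x_cross/2)·√((V₂−V₁)/(V₂+V₁)).
(V₂−V₁)/(V₂+V₁) = (3050−665)/(3050+665) = 0.6420; √ = 0.8012.
h = (82.9/2)·0.8012 = 33.21 m.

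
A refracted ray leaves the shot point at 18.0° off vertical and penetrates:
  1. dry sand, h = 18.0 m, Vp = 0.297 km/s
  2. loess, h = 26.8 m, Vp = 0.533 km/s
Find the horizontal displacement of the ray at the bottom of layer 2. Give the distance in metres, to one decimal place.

23.7 m

Apply Snell's law at each interface; in layer i the horizontal offset is hᵢ·tan θᵢ.
Layer 1: θ = 18.00°; offset = 18.0·tan 18.00° = 5.849 m.
Layer 2: sin θ = 0.533·sin 18.0°/0.297 = 0.5546, θ = 33.68°; offset = 26.8·tan 33.68° = 17.860 m.
Summing the layer offsets gives 23.709 m.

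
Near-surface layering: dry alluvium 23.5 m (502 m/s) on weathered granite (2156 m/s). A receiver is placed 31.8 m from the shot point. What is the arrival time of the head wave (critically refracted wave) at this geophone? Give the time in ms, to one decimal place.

105.8 ms

θ_c = arcsin(V₁/V₂) = arcsin(502/2156) = 13.46°, cos θ_c = 0.9725.
Intercept time tᵢ = 2h cos θ_c / V₁ = 2·23.5·0.9725/502 = 0.09105 s.
t = x/V₂ + tᵢ = 31.8/2156 + 0.09105 = 0.10580 s.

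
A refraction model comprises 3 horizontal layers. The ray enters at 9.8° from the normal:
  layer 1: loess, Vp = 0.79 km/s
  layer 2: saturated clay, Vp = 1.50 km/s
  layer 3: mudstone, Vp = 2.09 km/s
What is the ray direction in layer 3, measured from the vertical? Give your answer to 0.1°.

Snell's law across each interface conserves sin θ / V, so sin θ_3 = V_3·sin θ₁/V₁.
sin θ_3 = 2.09 × sin 9.8° / 0.79 = 0.4503.
θ_3 = 26.76° from the vertical.

26.8°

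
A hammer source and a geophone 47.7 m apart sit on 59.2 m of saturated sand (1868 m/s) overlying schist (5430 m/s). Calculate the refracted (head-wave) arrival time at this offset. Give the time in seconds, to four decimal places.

0.0683 s

θ_c = arcsin(V₁/V₂) = arcsin(1868/5430) = 20.12°, cos θ_c = 0.9390.
Intercept time tᵢ = 2h cos θ_c / V₁ = 2·59.2·0.9390/1868 = 0.05951 s.
t = x/V₂ + tᵢ = 47.7/5430 + 0.05951 = 0.06830 s.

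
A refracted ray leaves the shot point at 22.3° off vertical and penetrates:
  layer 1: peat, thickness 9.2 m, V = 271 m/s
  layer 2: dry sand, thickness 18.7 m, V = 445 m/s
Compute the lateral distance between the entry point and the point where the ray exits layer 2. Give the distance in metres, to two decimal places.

18.67 m

Ray parameter p = sin 22.3° / 271 m/s = 1.4002e-03 s/m.
Layer 1: θ = 22.30°; offset = 9.2·tan 22.30° = 3.7732 m.
Layer 2: sin θ = p·445 = 0.6231 → θ = 38.54°; offset = 18.7·tan 38.54° = 14.8972 m.
Summing the layer offsets gives 18.6704 m.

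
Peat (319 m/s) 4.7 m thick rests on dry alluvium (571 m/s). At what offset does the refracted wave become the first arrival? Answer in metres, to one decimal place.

17.7 m

x_cross = 2h·√((V₂+V₁)/(V₂−V₁)).
(V₂+V₁)/(V₂−V₁) = (571+319)/(571−319) = 3.5317; √ = 1.8793.
x_cross = 2·4.7·1.8793 = 17.67 m.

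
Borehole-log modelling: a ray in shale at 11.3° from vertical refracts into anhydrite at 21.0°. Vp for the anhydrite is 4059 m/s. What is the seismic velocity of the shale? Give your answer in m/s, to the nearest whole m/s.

2219 m/s

Snell's law: sin 11.3°/V₁ = sin 21.0°/V₂.
V₁ = V₂·sin 11.3°/sin 21.0° = 4059 × 0.5468 = 2219.35 m/s.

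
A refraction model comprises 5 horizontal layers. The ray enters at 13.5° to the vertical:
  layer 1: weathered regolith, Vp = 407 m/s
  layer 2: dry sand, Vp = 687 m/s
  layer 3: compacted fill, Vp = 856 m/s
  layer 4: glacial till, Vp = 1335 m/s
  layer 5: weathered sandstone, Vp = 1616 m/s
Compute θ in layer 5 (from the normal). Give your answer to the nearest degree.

68°

Snell's law across each interface conserves sin θ / V, so sin θ_5 = V_5·sin θ₁/V₁.
sin θ_5 = 1616 × sin 13.5° / 407 = 0.9269.
θ_5 = 67.96° from the vertical.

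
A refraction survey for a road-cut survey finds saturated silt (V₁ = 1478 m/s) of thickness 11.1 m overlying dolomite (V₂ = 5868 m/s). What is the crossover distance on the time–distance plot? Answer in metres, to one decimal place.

θ_c = arcsin(1478/5868) = 14.59°, so cos θ_c = 0.9678 and tᵢ = 2h cos θ_c/V₁ = 0.0145 s.
At crossover x/V₁ = x/V₂ + tᵢ ⇒ x = tᵢ/(1/V₁ − 1/V₂) = 0.01454/(6.7659e-04 − 1.7042e-04) = 28.72 m.

28.7 m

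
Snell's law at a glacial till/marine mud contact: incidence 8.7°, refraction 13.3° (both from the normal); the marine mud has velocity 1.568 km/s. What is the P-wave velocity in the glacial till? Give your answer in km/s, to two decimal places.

sin 8.7° = 0.1513; sin 13.3° = 0.2300.
V₁ = V₂·(sin θ₁/sin θ₂) = 1.568·(0.1513/0.2300) = 1.03 km/s.

1.03 km/s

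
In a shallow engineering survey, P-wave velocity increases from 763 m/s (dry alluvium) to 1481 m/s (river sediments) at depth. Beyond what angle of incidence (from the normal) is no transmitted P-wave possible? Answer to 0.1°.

At critical incidence the refracted ray runs along the interface (θ₂ = 90°), so sin θ_c = V₁/V₂.
θ_c = arcsin(763/1481) = arcsin 0.5152 = 31.01°.

31.0°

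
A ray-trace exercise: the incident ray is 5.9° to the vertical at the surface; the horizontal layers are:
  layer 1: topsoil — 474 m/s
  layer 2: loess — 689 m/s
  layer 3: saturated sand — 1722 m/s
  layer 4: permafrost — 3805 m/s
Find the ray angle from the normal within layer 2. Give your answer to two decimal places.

Ray parameter p = sin 5.9° / 474 = 2.1686e-04 s/m.
sin θ_2 = p·V_2 = 2.1686e-04 × 689 = 0.1494.
θ_2 = arcsin 0.1494 = 8.59°.

8.59°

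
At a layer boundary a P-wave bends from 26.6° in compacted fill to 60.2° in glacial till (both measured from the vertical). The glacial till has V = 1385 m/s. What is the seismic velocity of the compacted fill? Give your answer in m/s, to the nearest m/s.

715 m/s

Snell's law: sin 26.6°/V₁ = sin 60.2°/V₂.
V₁ = V₂·sin 26.6°/sin 60.2° = 1385 × 0.5160 = 714.65 m/s.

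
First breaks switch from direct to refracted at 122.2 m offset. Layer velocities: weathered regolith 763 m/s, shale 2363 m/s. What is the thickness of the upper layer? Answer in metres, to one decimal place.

h = (x_cross/2)·√((V₂−V₁)/(V₂+V₁)).
(V₂−V₁)/(V₂+V₁) = (2363−763)/(2363+763) = 0.5118; √ = 0.7154.
h = (122.2/2)·0.7154 = 43.71 m.

43.7 m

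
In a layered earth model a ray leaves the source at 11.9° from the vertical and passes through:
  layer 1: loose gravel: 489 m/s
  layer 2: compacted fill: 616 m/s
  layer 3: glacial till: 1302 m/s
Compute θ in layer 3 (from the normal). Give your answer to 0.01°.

33.30°

Ray parameter p = sin 11.9° / 489 = 4.2169e-04 s/m.
sin θ_3 = p·V_3 = 4.2169e-04 × 1302 = 0.5490.
θ_3 = 33.30° from the vertical.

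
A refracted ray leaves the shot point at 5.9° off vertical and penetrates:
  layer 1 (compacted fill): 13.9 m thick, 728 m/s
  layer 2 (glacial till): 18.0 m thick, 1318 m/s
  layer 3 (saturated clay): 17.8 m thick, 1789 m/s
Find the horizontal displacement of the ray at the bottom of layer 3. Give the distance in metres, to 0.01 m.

Ray parameter p = sin 5.9° / 728 m/s = 1.4120e-04 s/m.
Layer 1: θ = 5.90°; offset = 13.9·tan 5.90° = 1.4364 m.
Layer 2: sin θ = p·1318 = 0.1861 → θ = 10.73°; offset = 18.0·tan 10.73° = 3.4094 m.
Layer 3: sin θ = p·1789 = 0.2526 → θ = 14.63°; offset = 17.8·tan 14.63° = 4.6471 m.
Total horizontal offset = 9.4928 m.

9.49 m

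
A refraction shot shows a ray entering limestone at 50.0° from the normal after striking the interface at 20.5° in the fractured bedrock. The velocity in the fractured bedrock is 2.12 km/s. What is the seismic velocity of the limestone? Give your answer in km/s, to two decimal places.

4.64 km/s

sin 20.5° = 0.3502; sin 50.0° = 0.7660.
V₂ = V₁·(sin θ₂/sin θ₁) = 2.12·(0.7660/0.3502) = 4.64 km/s.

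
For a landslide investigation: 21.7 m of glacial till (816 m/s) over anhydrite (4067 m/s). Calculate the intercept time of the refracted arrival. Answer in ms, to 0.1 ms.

θ_c = arcsin(V₁/V₂) = arcsin(816/4067) = 11.57°; cos θ_c = 0.9797.
tᵢ = 2h·cos θ_c / V₁ = 2·21.7·0.9797 / 816 = 0.05210 s.

52.1 ms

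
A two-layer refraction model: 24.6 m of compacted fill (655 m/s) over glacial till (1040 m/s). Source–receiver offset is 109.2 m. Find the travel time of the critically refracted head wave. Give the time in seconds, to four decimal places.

0.1633 s

θ_c = arcsin(V₁/V₂) = arcsin(655/1040) = 39.04°, cos θ_c = 0.7768.
Intercept time tᵢ = 2h cos θ_c / V₁ = 2·24.6·0.7768/655 = 0.05835 s.
t = x/V₂ + tᵢ = 109.2/1040 + 0.05835 = 0.16335 s.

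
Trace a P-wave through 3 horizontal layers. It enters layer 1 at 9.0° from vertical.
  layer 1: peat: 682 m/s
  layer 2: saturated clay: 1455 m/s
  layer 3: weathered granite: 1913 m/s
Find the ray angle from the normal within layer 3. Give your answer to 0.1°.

26.0°

Ray parameter p = sin 9.0° / 682 = 2.2938e-04 s/m.
sin θ_3 = p·V_3 = 2.2938e-04 × 1913 = 0.4388.
θ_3 = arcsin 0.4388 = 26.03°.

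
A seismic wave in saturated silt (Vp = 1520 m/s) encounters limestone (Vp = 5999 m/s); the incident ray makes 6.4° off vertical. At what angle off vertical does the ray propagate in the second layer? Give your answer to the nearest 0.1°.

Snell's law: sin θ₂ = (V₂/V₁)·sin θ₁ = (5999/1520)·sin 6.4° = 0.4399.
θ₂ = sin⁻¹(0.4399) = 26.10° (from vertical).

26.1°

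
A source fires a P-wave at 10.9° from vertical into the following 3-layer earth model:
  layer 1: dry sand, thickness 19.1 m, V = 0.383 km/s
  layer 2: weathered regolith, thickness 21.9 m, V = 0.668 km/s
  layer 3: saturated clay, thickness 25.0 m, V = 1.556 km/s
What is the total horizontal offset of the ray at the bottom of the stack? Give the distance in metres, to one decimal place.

p = sin θ₁/V₁ = sin 10.9°/0.383 = 4.9372e-01 s/km is conserved through the stack.
Layer 1: θ = 10.90°; offset = 19.1·tan 10.90° = 3.678 m.
Layer 2: sin θ = p·0.668 = 0.3298 → θ = 19.26°; offset = 21.9·tan 19.26° = 7.651 m.
Layer 3: sin θ = p·1.556 = 0.7682 → θ = 50.20°; offset = 25.0·tan 50.20° = 30.001 m.
Σ offsets = 41.330 m.

41.3 m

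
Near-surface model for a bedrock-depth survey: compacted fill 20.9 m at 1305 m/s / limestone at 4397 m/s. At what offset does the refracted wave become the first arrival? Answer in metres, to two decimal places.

56.76 m

θ_c = arcsin(1305/4397) = 17.27°, so cos θ_c = 0.9549 and tᵢ = 2h cos θ_c/V₁ = 0.0306 s.
At crossover x/V₁ = x/V₂ + tᵢ ⇒ x = tᵢ/(1/V₁ − 1/V₂) = 0.03059/(7.6628e-04 − 2.2743e-04) = 56.76 m.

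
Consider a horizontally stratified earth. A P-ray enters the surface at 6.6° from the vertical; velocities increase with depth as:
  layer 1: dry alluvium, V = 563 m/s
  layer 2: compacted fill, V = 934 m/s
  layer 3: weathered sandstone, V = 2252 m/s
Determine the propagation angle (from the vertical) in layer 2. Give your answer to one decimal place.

Ray parameter p = sin 6.6° / 563 = 2.0415e-04 s/m.
sin θ_2 = p·V_2 = 2.0415e-04 × 934 = 0.1907.
θ_2 = 10.99° from the vertical.

11.0°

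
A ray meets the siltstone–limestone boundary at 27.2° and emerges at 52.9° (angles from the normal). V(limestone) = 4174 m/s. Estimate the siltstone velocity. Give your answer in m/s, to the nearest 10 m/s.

sin 27.2° = 0.4571; sin 52.9° = 0.7976.
V₁ = V₂·(sin θ₁/sin θ₂) = 4174·(0.4571/0.7976) = 2392.13 m/s.

2390 m/s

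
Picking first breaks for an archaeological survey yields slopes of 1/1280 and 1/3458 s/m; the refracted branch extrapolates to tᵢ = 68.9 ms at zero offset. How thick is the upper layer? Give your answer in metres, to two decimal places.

h = tᵢ·V₁·V₂ / (2·√(V₂²−V₁²)).
√(V₂²−V₁²) = √(3458² − 1280²) = 3212.4 m/s.
h = 0.0689 s × 1280 × 3458 / (2 × 3212.4) = 47.47 m.

47.47 m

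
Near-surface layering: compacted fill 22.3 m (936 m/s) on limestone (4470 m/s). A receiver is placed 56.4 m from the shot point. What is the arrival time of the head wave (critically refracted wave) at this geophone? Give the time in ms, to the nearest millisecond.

59 ms

t = x/V₂ + 2h·√(V₂²−V₁²)/(V₁V₂).
√(V₂²−V₁²) = √(4470²−936²) = 4370.9 m/s; delay term = 2·22.3·4370.9/(936·4470) = 0.04659 s.
t = 56.4/4470 + 0.04659 = 0.05921 s.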